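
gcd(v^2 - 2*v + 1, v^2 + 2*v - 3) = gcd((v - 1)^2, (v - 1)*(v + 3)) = v - 1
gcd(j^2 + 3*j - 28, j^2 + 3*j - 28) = j^2 + 3*j - 28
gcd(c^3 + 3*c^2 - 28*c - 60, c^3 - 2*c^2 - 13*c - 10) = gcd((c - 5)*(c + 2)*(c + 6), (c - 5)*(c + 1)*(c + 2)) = c^2 - 3*c - 10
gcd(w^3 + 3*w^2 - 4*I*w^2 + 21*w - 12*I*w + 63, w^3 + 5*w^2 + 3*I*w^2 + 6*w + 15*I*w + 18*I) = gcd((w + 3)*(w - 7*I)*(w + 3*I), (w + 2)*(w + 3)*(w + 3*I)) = w^2 + w*(3 + 3*I) + 9*I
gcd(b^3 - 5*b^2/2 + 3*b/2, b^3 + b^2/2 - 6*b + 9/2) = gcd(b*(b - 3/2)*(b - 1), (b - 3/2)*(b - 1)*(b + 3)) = b^2 - 5*b/2 + 3/2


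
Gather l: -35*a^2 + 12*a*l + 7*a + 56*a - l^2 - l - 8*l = -35*a^2 + 63*a - l^2 + l*(12*a - 9)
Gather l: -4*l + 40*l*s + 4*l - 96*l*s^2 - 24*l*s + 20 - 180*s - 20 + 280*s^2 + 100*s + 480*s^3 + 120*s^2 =l*(-96*s^2 + 16*s) + 480*s^3 + 400*s^2 - 80*s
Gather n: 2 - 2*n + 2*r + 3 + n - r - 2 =-n + r + 3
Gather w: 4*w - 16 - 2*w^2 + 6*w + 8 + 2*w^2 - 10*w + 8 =0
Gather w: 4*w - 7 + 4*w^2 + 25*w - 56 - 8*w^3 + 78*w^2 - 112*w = -8*w^3 + 82*w^2 - 83*w - 63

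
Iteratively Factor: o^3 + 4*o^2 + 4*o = (o)*(o^2 + 4*o + 4) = o*(o + 2)*(o + 2)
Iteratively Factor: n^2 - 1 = (n + 1)*(n - 1)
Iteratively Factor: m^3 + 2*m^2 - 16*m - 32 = (m - 4)*(m^2 + 6*m + 8) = (m - 4)*(m + 2)*(m + 4)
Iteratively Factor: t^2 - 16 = (t + 4)*(t - 4)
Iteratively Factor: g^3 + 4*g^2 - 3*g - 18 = (g + 3)*(g^2 + g - 6) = (g - 2)*(g + 3)*(g + 3)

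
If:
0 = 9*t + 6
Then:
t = -2/3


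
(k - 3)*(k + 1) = k^2 - 2*k - 3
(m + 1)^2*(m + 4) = m^3 + 6*m^2 + 9*m + 4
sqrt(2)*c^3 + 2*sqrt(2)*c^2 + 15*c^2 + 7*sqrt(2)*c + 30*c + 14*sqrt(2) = (c + 2)*(c + 7*sqrt(2))*(sqrt(2)*c + 1)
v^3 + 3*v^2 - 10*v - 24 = (v - 3)*(v + 2)*(v + 4)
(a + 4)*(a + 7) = a^2 + 11*a + 28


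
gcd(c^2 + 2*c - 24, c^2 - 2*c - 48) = c + 6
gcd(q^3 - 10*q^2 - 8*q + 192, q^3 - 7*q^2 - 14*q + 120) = q^2 - 2*q - 24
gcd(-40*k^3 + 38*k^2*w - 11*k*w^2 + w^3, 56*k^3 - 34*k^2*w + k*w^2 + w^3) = 8*k^2 - 6*k*w + w^2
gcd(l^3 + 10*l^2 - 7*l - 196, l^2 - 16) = l - 4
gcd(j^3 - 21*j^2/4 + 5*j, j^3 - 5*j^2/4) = j^2 - 5*j/4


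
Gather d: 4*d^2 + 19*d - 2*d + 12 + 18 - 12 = 4*d^2 + 17*d + 18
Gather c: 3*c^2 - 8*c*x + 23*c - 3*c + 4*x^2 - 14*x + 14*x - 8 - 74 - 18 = 3*c^2 + c*(20 - 8*x) + 4*x^2 - 100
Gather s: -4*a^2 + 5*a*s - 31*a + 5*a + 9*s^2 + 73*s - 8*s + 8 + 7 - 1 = -4*a^2 - 26*a + 9*s^2 + s*(5*a + 65) + 14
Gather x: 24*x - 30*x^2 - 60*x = -30*x^2 - 36*x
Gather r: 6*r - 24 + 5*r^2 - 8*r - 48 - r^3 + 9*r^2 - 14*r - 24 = -r^3 + 14*r^2 - 16*r - 96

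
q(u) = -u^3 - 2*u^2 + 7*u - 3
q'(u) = -3*u^2 - 4*u + 7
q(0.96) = 0.99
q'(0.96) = 0.40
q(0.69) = 0.55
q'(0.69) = 2.81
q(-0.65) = -8.12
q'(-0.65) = 8.33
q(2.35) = -10.57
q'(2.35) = -18.97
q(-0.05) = -3.35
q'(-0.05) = 7.19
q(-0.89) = -10.11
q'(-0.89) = 8.18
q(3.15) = -32.05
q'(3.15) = -35.37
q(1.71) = -1.88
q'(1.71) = -8.61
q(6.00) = -249.00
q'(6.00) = -125.00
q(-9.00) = 501.00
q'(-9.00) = -200.00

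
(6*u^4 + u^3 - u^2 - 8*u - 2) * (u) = 6*u^5 + u^4 - u^3 - 8*u^2 - 2*u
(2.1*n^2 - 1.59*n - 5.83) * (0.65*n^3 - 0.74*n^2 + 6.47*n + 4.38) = 1.365*n^5 - 2.5875*n^4 + 10.9741*n^3 + 3.2249*n^2 - 44.6843*n - 25.5354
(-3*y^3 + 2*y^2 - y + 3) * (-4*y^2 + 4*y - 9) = 12*y^5 - 20*y^4 + 39*y^3 - 34*y^2 + 21*y - 27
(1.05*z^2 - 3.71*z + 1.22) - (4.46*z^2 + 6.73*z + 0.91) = -3.41*z^2 - 10.44*z + 0.31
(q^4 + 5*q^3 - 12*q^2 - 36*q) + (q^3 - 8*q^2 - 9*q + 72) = q^4 + 6*q^3 - 20*q^2 - 45*q + 72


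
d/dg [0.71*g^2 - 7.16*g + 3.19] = 1.42*g - 7.16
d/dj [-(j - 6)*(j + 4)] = 2 - 2*j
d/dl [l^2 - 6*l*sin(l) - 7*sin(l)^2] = -6*l*cos(l) + 2*l - 6*sin(l) - 7*sin(2*l)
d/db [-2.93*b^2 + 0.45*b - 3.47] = 0.45 - 5.86*b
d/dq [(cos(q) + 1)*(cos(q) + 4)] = -(2*cos(q) + 5)*sin(q)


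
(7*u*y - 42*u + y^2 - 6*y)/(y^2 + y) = (7*u*y - 42*u + y^2 - 6*y)/(y*(y + 1))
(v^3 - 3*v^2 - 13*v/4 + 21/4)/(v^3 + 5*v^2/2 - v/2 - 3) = (v - 7/2)/(v + 2)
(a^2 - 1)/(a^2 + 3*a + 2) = (a - 1)/(a + 2)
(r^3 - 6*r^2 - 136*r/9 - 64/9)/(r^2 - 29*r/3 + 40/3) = (9*r^2 + 18*r + 8)/(3*(3*r - 5))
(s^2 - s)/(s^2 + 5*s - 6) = s/(s + 6)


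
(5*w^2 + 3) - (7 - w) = 5*w^2 + w - 4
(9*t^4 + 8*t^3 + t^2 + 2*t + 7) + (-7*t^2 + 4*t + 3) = 9*t^4 + 8*t^3 - 6*t^2 + 6*t + 10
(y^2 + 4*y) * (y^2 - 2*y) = y^4 + 2*y^3 - 8*y^2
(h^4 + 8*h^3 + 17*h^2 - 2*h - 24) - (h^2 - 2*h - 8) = h^4 + 8*h^3 + 16*h^2 - 16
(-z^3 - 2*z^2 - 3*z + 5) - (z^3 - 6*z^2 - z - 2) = -2*z^3 + 4*z^2 - 2*z + 7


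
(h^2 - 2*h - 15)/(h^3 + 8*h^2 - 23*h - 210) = (h + 3)/(h^2 + 13*h + 42)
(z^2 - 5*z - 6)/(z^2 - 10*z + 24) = (z + 1)/(z - 4)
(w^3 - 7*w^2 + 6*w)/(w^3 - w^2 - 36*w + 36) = w/(w + 6)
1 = 1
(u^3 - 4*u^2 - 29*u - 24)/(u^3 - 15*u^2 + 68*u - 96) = (u^2 + 4*u + 3)/(u^2 - 7*u + 12)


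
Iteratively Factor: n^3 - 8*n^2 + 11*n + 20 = (n - 5)*(n^2 - 3*n - 4) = (n - 5)*(n - 4)*(n + 1)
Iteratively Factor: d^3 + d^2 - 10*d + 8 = (d - 1)*(d^2 + 2*d - 8) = (d - 2)*(d - 1)*(d + 4)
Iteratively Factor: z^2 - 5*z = (z - 5)*(z)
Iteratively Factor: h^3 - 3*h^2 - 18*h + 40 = (h + 4)*(h^2 - 7*h + 10) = (h - 5)*(h + 4)*(h - 2)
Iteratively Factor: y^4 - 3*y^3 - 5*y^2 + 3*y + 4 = (y - 1)*(y^3 - 2*y^2 - 7*y - 4) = (y - 1)*(y + 1)*(y^2 - 3*y - 4) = (y - 1)*(y + 1)^2*(y - 4)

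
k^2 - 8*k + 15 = (k - 5)*(k - 3)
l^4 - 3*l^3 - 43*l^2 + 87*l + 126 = (l - 7)*(l - 3)*(l + 1)*(l + 6)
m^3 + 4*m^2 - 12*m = m*(m - 2)*(m + 6)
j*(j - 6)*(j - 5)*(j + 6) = j^4 - 5*j^3 - 36*j^2 + 180*j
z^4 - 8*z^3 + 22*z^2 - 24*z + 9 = (z - 3)^2*(z - 1)^2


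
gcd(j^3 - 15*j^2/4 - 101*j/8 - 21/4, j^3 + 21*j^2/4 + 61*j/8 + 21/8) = j^2 + 9*j/4 + 7/8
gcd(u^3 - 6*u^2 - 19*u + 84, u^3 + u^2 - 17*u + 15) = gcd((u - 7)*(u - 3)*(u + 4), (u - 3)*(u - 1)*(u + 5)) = u - 3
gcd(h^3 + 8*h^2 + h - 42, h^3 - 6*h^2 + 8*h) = h - 2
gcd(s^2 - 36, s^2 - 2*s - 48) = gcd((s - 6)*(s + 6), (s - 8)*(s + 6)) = s + 6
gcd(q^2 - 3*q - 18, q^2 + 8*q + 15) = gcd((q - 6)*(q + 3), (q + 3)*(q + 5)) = q + 3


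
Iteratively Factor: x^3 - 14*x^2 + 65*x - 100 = (x - 5)*(x^2 - 9*x + 20) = (x - 5)^2*(x - 4)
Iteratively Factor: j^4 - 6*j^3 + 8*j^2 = (j)*(j^3 - 6*j^2 + 8*j) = j^2*(j^2 - 6*j + 8) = j^2*(j - 4)*(j - 2)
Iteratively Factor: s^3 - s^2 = (s - 1)*(s^2) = s*(s - 1)*(s)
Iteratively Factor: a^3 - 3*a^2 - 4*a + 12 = (a - 2)*(a^2 - a - 6) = (a - 2)*(a + 2)*(a - 3)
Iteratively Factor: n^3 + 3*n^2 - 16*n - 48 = (n + 4)*(n^2 - n - 12) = (n + 3)*(n + 4)*(n - 4)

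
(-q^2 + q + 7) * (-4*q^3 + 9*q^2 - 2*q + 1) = 4*q^5 - 13*q^4 - 17*q^3 + 60*q^2 - 13*q + 7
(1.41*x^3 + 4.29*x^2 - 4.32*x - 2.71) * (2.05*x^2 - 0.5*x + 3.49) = 2.8905*x^5 + 8.0895*x^4 - 6.0801*x^3 + 11.5766*x^2 - 13.7218*x - 9.4579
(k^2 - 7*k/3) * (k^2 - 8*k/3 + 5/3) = k^4 - 5*k^3 + 71*k^2/9 - 35*k/9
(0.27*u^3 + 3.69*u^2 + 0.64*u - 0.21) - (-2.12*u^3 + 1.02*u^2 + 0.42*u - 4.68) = 2.39*u^3 + 2.67*u^2 + 0.22*u + 4.47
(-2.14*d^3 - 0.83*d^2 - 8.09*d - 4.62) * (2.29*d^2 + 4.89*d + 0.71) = -4.9006*d^5 - 12.3653*d^4 - 24.1042*d^3 - 50.7292*d^2 - 28.3357*d - 3.2802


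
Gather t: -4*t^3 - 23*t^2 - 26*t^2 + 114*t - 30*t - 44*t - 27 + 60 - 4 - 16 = -4*t^3 - 49*t^2 + 40*t + 13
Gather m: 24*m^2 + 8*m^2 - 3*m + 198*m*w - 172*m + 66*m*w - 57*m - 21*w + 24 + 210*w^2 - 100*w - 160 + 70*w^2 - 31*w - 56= 32*m^2 + m*(264*w - 232) + 280*w^2 - 152*w - 192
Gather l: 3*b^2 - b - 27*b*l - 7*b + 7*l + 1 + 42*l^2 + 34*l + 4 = 3*b^2 - 8*b + 42*l^2 + l*(41 - 27*b) + 5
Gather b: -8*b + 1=1 - 8*b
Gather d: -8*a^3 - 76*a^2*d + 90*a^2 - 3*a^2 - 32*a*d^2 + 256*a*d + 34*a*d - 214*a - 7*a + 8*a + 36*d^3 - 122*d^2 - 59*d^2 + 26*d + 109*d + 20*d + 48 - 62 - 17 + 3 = -8*a^3 + 87*a^2 - 213*a + 36*d^3 + d^2*(-32*a - 181) + d*(-76*a^2 + 290*a + 155) - 28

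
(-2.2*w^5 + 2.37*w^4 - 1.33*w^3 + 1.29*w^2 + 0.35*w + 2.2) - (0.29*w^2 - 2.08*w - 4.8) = -2.2*w^5 + 2.37*w^4 - 1.33*w^3 + 1.0*w^2 + 2.43*w + 7.0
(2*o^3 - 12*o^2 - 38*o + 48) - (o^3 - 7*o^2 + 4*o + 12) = o^3 - 5*o^2 - 42*o + 36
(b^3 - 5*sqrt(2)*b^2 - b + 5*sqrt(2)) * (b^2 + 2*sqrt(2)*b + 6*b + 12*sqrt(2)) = b^5 - 3*sqrt(2)*b^4 + 6*b^4 - 18*sqrt(2)*b^3 - 21*b^3 - 126*b^2 + 3*sqrt(2)*b^2 + 20*b + 18*sqrt(2)*b + 120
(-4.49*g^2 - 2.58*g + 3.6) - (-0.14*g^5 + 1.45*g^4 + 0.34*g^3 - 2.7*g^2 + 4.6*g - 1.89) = 0.14*g^5 - 1.45*g^4 - 0.34*g^3 - 1.79*g^2 - 7.18*g + 5.49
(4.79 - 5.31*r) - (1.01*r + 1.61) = 3.18 - 6.32*r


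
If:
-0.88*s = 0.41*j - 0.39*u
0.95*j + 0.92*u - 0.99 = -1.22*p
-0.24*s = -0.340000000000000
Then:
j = 0.951219512195122*u - 3.04065040650406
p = 3.1791949886712 - 1.49480207916833*u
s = 1.42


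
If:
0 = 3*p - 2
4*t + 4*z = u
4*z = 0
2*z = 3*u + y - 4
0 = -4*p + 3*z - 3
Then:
No Solution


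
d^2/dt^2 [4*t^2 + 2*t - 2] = 8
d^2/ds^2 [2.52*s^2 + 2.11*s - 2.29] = 5.04000000000000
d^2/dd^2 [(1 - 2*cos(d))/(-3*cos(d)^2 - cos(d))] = (42*sin(d)^4/cos(d)^3 + 18*sin(d)^2 + 27 + 31/cos(d) - 18/cos(d)^2 - 44/cos(d)^3)/(3*cos(d) + 1)^3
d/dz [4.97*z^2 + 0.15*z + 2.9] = 9.94*z + 0.15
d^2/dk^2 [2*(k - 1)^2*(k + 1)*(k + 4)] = 24*k^2 + 36*k - 20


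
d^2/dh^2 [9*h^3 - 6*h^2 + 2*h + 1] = 54*h - 12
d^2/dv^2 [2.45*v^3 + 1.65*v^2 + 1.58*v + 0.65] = 14.7*v + 3.3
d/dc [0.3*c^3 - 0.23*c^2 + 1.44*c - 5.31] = 0.9*c^2 - 0.46*c + 1.44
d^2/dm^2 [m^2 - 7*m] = 2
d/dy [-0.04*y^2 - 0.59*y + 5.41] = -0.08*y - 0.59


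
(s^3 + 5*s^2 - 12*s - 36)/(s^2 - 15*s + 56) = (s^3 + 5*s^2 - 12*s - 36)/(s^2 - 15*s + 56)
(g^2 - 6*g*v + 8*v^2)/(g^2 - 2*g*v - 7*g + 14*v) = (g - 4*v)/(g - 7)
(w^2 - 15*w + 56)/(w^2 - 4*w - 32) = (w - 7)/(w + 4)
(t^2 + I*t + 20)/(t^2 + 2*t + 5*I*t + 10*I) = (t - 4*I)/(t + 2)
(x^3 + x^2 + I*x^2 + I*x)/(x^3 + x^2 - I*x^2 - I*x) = (x + I)/(x - I)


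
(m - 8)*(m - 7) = m^2 - 15*m + 56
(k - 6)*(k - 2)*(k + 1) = k^3 - 7*k^2 + 4*k + 12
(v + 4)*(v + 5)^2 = v^3 + 14*v^2 + 65*v + 100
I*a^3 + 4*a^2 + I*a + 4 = (a - 4*I)*(a + I)*(I*a + 1)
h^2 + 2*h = h*(h + 2)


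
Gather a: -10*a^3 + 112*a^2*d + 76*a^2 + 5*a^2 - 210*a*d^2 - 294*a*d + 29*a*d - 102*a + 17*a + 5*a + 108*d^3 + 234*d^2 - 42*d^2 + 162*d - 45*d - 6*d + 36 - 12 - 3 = -10*a^3 + a^2*(112*d + 81) + a*(-210*d^2 - 265*d - 80) + 108*d^3 + 192*d^2 + 111*d + 21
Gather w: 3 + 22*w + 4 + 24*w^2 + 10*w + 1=24*w^2 + 32*w + 8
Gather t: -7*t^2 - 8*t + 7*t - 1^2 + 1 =-7*t^2 - t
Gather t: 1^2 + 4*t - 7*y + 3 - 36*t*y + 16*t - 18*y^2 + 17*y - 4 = t*(20 - 36*y) - 18*y^2 + 10*y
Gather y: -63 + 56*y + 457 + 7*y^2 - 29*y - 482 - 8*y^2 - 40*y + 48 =-y^2 - 13*y - 40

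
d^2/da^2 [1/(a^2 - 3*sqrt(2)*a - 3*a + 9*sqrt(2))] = 2*(-a^2 + 3*a + 3*sqrt(2)*a + (-2*a + 3 + 3*sqrt(2))^2 - 9*sqrt(2))/(a^2 - 3*sqrt(2)*a - 3*a + 9*sqrt(2))^3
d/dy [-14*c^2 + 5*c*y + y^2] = 5*c + 2*y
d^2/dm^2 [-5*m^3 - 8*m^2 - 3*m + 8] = -30*m - 16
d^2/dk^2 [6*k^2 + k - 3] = 12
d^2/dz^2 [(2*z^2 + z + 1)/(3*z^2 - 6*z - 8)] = 2*(45*z^3 + 171*z^2 + 18*z + 140)/(27*z^6 - 162*z^5 + 108*z^4 + 648*z^3 - 288*z^2 - 1152*z - 512)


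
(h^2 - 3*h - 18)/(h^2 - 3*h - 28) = (-h^2 + 3*h + 18)/(-h^2 + 3*h + 28)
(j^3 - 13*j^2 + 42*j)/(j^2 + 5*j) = (j^2 - 13*j + 42)/(j + 5)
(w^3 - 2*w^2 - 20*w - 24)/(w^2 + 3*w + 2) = (w^2 - 4*w - 12)/(w + 1)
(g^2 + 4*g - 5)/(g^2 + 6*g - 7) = (g + 5)/(g + 7)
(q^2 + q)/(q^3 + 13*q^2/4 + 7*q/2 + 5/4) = 4*q/(4*q^2 + 9*q + 5)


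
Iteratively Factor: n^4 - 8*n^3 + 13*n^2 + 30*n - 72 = (n - 4)*(n^3 - 4*n^2 - 3*n + 18) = (n - 4)*(n - 3)*(n^2 - n - 6) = (n - 4)*(n - 3)*(n + 2)*(n - 3)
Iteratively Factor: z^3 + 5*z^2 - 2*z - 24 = (z + 4)*(z^2 + z - 6) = (z - 2)*(z + 4)*(z + 3)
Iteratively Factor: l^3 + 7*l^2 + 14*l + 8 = (l + 4)*(l^2 + 3*l + 2) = (l + 1)*(l + 4)*(l + 2)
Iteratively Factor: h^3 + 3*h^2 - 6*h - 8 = (h - 2)*(h^2 + 5*h + 4) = (h - 2)*(h + 1)*(h + 4)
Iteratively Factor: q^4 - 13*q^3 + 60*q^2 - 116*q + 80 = (q - 5)*(q^3 - 8*q^2 + 20*q - 16) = (q - 5)*(q - 2)*(q^2 - 6*q + 8) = (q - 5)*(q - 4)*(q - 2)*(q - 2)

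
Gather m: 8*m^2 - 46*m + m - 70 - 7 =8*m^2 - 45*m - 77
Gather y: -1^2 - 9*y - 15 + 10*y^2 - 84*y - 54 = 10*y^2 - 93*y - 70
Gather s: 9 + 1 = 10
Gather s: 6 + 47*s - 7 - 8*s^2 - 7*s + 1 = -8*s^2 + 40*s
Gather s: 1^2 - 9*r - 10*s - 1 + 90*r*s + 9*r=s*(90*r - 10)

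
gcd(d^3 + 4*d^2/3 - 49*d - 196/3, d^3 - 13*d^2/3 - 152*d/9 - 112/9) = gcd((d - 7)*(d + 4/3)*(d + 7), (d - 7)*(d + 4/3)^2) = d^2 - 17*d/3 - 28/3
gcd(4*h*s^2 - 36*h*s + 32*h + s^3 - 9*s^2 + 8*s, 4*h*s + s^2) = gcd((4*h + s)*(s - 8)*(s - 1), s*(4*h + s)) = 4*h + s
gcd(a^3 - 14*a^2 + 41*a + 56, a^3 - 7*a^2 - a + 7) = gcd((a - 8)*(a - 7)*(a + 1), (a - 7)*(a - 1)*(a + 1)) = a^2 - 6*a - 7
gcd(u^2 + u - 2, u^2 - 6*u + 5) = u - 1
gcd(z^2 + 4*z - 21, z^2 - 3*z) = z - 3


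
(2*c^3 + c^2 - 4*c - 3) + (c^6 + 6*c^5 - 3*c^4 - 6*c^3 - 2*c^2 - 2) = c^6 + 6*c^5 - 3*c^4 - 4*c^3 - c^2 - 4*c - 5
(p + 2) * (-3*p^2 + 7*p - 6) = -3*p^3 + p^2 + 8*p - 12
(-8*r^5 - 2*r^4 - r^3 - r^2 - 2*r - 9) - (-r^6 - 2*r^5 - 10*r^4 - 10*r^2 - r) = r^6 - 6*r^5 + 8*r^4 - r^3 + 9*r^2 - r - 9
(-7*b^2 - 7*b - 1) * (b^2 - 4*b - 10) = -7*b^4 + 21*b^3 + 97*b^2 + 74*b + 10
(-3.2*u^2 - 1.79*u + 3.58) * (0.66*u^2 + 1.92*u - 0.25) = -2.112*u^4 - 7.3254*u^3 - 0.274*u^2 + 7.3211*u - 0.895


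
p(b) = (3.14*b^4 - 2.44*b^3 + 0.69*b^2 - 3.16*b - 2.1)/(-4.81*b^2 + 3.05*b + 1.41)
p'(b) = (9.62*b - 3.05)*(3.14*b^4 - 2.44*b^3 + 0.69*b^2 - 3.16*b - 2.1)/(-4.81*b^2 + 3.05*b + 1.41)^2 + (12.56*b^3 - 7.32*b^2 + 1.38*b - 3.16)/(-4.81*b^2 + 3.05*b + 1.41)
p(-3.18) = -7.28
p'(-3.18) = 4.23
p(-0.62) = -0.50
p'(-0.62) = 2.27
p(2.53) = -3.85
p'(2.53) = -3.46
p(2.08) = -2.38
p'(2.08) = -3.11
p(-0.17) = -2.03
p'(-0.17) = 7.77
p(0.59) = -2.50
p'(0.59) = -5.79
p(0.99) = 13.71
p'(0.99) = -322.89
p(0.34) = -1.67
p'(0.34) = -1.80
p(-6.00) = -24.41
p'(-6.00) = 7.92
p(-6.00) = -24.41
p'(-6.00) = 7.92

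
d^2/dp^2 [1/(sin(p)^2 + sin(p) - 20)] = (-4*sin(p)^4 - 3*sin(p)^3 - 75*sin(p)^2 - 14*sin(p) + 42)/(sin(p)^2 + sin(p) - 20)^3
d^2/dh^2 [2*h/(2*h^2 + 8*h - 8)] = 2*(4*h*(h + 2)^2 - (3*h + 4)*(h^2 + 4*h - 4))/(h^2 + 4*h - 4)^3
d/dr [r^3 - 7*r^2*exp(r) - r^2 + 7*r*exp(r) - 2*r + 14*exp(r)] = -7*r^2*exp(r) + 3*r^2 - 7*r*exp(r) - 2*r + 21*exp(r) - 2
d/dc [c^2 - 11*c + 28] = 2*c - 11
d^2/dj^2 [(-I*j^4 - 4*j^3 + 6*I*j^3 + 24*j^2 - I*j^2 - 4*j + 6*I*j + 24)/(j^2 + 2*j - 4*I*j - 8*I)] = 2*I*(-j^3 - 6*j^2 - 12*j + 32)/(j^3 + 6*j^2 + 12*j + 8)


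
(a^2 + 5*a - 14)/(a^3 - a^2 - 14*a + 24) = (a + 7)/(a^2 + a - 12)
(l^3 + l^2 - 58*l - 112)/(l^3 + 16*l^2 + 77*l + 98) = (l - 8)/(l + 7)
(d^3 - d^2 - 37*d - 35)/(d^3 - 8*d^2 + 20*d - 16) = (d^3 - d^2 - 37*d - 35)/(d^3 - 8*d^2 + 20*d - 16)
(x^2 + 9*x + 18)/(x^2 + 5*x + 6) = (x + 6)/(x + 2)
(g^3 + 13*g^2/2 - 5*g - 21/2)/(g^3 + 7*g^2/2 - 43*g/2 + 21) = (g + 1)/(g - 2)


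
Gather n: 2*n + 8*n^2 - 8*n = 8*n^2 - 6*n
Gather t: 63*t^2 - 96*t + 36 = 63*t^2 - 96*t + 36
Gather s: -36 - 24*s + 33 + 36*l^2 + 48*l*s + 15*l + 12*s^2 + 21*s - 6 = 36*l^2 + 15*l + 12*s^2 + s*(48*l - 3) - 9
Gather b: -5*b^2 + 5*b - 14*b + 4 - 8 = -5*b^2 - 9*b - 4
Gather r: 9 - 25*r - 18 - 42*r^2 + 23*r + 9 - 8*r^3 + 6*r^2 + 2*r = -8*r^3 - 36*r^2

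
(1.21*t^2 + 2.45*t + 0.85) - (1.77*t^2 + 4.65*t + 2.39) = -0.56*t^2 - 2.2*t - 1.54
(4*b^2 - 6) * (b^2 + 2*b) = 4*b^4 + 8*b^3 - 6*b^2 - 12*b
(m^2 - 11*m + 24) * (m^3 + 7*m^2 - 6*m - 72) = m^5 - 4*m^4 - 59*m^3 + 162*m^2 + 648*m - 1728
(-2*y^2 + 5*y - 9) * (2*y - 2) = -4*y^3 + 14*y^2 - 28*y + 18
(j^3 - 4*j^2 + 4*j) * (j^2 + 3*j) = j^5 - j^4 - 8*j^3 + 12*j^2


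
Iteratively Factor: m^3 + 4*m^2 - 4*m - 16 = (m + 4)*(m^2 - 4) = (m + 2)*(m + 4)*(m - 2)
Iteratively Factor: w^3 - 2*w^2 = (w)*(w^2 - 2*w) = w*(w - 2)*(w)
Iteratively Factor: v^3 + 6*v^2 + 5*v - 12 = (v + 3)*(v^2 + 3*v - 4) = (v + 3)*(v + 4)*(v - 1)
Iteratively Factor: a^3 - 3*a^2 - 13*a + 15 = (a - 1)*(a^2 - 2*a - 15) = (a - 1)*(a + 3)*(a - 5)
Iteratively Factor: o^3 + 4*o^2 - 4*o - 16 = (o + 2)*(o^2 + 2*o - 8) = (o - 2)*(o + 2)*(o + 4)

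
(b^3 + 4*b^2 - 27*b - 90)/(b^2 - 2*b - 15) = b + 6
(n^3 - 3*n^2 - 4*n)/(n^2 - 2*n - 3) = n*(n - 4)/(n - 3)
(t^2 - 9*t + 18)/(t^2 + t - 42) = (t - 3)/(t + 7)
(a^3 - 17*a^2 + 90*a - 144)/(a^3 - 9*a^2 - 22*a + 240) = (a - 3)/(a + 5)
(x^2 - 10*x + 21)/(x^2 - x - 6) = (x - 7)/(x + 2)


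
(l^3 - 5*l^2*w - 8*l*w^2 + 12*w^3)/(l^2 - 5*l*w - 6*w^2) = (l^2 + l*w - 2*w^2)/(l + w)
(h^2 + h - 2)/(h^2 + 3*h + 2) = (h - 1)/(h + 1)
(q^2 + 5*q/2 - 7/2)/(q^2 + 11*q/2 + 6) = (2*q^2 + 5*q - 7)/(2*q^2 + 11*q + 12)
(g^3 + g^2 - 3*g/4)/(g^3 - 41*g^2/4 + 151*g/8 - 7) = 2*g*(2*g + 3)/(4*g^2 - 39*g + 56)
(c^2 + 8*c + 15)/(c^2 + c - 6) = (c + 5)/(c - 2)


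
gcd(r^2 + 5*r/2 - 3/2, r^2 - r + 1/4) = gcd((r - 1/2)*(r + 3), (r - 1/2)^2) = r - 1/2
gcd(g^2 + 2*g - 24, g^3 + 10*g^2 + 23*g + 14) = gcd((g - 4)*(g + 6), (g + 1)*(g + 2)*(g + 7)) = 1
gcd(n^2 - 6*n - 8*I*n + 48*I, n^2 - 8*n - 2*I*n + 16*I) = 1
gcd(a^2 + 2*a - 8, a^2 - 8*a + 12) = a - 2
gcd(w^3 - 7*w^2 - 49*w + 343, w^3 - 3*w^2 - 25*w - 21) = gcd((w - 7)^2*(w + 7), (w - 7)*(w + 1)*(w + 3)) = w - 7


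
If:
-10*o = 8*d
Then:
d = -5*o/4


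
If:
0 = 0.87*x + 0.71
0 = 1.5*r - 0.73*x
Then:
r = -0.40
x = -0.82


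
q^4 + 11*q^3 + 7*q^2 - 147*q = q*(q - 3)*(q + 7)^2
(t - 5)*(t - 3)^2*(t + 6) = t^4 - 5*t^3 - 27*t^2 + 189*t - 270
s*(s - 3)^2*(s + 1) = s^4 - 5*s^3 + 3*s^2 + 9*s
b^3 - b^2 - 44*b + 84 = (b - 6)*(b - 2)*(b + 7)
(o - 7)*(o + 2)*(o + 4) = o^3 - o^2 - 34*o - 56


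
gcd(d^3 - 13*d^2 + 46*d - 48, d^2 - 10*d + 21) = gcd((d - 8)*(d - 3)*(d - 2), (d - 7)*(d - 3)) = d - 3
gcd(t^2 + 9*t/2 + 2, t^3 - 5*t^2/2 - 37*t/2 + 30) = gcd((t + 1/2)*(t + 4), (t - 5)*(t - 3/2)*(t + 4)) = t + 4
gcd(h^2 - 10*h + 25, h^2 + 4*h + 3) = 1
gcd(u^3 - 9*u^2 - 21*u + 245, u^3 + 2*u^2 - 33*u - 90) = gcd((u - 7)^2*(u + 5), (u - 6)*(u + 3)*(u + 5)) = u + 5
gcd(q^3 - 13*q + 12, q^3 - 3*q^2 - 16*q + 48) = q^2 + q - 12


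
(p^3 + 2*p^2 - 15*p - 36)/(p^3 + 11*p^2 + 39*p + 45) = (p - 4)/(p + 5)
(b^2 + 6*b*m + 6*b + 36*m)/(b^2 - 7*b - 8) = (b^2 + 6*b*m + 6*b + 36*m)/(b^2 - 7*b - 8)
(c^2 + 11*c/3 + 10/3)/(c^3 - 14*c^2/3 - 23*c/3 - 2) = (3*c^2 + 11*c + 10)/(3*c^3 - 14*c^2 - 23*c - 6)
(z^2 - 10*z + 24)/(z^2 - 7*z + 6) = (z - 4)/(z - 1)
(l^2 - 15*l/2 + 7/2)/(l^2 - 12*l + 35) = (l - 1/2)/(l - 5)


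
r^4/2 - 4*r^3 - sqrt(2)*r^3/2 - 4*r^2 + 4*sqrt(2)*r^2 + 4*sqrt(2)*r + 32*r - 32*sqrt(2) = (r/2 + sqrt(2))*(r - 8)*(r - 2*sqrt(2))*(r - sqrt(2))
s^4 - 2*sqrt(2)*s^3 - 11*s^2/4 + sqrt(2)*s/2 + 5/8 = (s - 1/2)*(s + 1/2)*(s - 5*sqrt(2)/2)*(s + sqrt(2)/2)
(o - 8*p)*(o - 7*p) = o^2 - 15*o*p + 56*p^2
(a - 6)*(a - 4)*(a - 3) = a^3 - 13*a^2 + 54*a - 72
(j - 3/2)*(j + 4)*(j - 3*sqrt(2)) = j^3 - 3*sqrt(2)*j^2 + 5*j^2/2 - 15*sqrt(2)*j/2 - 6*j + 18*sqrt(2)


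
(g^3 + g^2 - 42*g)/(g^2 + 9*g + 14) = g*(g - 6)/(g + 2)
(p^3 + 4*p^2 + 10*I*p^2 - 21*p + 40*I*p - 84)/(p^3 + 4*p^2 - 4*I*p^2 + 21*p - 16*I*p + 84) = (p + 7*I)/(p - 7*I)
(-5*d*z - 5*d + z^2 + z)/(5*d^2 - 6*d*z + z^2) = (z + 1)/(-d + z)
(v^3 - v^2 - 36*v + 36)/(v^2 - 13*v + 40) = (v^3 - v^2 - 36*v + 36)/(v^2 - 13*v + 40)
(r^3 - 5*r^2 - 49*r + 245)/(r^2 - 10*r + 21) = (r^2 + 2*r - 35)/(r - 3)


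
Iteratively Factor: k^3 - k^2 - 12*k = (k - 4)*(k^2 + 3*k) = k*(k - 4)*(k + 3)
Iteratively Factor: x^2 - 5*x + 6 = (x - 2)*(x - 3)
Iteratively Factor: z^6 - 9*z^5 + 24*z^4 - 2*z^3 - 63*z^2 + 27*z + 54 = (z - 2)*(z^5 - 7*z^4 + 10*z^3 + 18*z^2 - 27*z - 27) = (z - 3)*(z - 2)*(z^4 - 4*z^3 - 2*z^2 + 12*z + 9) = (z - 3)^2*(z - 2)*(z^3 - z^2 - 5*z - 3) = (z - 3)^2*(z - 2)*(z + 1)*(z^2 - 2*z - 3) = (z - 3)^2*(z - 2)*(z + 1)^2*(z - 3)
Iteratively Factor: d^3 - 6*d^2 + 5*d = (d - 1)*(d^2 - 5*d) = d*(d - 1)*(d - 5)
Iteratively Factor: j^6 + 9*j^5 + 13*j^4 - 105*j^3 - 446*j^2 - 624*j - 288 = (j + 4)*(j^5 + 5*j^4 - 7*j^3 - 77*j^2 - 138*j - 72) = (j + 3)*(j + 4)*(j^4 + 2*j^3 - 13*j^2 - 38*j - 24) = (j + 2)*(j + 3)*(j + 4)*(j^3 - 13*j - 12) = (j + 1)*(j + 2)*(j + 3)*(j + 4)*(j^2 - j - 12) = (j - 4)*(j + 1)*(j + 2)*(j + 3)*(j + 4)*(j + 3)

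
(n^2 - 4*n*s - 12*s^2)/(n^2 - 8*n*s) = (n^2 - 4*n*s - 12*s^2)/(n*(n - 8*s))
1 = 1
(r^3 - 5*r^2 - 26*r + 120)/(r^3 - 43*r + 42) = (r^2 + r - 20)/(r^2 + 6*r - 7)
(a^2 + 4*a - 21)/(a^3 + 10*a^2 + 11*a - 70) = (a - 3)/(a^2 + 3*a - 10)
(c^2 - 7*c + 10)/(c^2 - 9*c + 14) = (c - 5)/(c - 7)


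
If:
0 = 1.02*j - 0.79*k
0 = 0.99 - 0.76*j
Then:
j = 1.30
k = 1.68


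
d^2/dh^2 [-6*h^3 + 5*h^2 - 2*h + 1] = 10 - 36*h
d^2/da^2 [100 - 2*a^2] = -4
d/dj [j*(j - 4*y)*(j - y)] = 3*j^2 - 10*j*y + 4*y^2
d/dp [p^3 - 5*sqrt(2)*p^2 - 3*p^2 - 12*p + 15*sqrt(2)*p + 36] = 3*p^2 - 10*sqrt(2)*p - 6*p - 12 + 15*sqrt(2)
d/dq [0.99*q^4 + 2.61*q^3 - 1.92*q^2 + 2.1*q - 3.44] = 3.96*q^3 + 7.83*q^2 - 3.84*q + 2.1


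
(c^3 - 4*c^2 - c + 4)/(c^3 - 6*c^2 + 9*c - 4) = (c + 1)/(c - 1)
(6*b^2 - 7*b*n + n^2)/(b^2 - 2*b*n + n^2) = (6*b - n)/(b - n)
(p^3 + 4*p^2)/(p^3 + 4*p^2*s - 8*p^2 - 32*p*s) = p*(p + 4)/(p^2 + 4*p*s - 8*p - 32*s)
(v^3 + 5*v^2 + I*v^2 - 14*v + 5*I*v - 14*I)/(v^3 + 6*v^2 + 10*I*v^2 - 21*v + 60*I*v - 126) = (v^3 + v^2*(5 + I) + v*(-14 + 5*I) - 14*I)/(v^3 + v^2*(6 + 10*I) + v*(-21 + 60*I) - 126)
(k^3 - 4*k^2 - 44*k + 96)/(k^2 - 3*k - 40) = (k^2 + 4*k - 12)/(k + 5)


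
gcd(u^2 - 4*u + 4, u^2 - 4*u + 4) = u^2 - 4*u + 4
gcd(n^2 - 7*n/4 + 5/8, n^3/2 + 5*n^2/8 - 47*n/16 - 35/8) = 1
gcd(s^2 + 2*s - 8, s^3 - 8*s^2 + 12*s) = s - 2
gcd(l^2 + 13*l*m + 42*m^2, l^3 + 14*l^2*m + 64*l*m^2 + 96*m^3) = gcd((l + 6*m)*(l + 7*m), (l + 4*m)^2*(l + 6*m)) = l + 6*m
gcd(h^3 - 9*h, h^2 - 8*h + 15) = h - 3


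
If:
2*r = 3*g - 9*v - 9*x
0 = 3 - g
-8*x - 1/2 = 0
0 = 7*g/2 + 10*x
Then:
No Solution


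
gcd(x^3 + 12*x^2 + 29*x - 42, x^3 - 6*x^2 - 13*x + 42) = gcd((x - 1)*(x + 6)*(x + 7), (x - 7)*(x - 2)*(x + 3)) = 1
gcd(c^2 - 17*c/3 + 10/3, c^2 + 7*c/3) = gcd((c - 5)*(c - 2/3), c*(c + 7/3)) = 1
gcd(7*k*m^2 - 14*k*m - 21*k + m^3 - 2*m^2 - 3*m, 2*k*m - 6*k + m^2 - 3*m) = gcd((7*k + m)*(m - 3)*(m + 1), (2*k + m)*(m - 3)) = m - 3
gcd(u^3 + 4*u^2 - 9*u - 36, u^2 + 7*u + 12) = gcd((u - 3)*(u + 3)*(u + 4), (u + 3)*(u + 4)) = u^2 + 7*u + 12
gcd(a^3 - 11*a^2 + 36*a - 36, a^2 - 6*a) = a - 6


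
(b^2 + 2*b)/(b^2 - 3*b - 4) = b*(b + 2)/(b^2 - 3*b - 4)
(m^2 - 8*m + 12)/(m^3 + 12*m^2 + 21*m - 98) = (m - 6)/(m^2 + 14*m + 49)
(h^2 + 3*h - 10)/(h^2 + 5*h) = (h - 2)/h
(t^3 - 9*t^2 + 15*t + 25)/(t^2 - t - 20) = (t^2 - 4*t - 5)/(t + 4)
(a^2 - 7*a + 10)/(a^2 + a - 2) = (a^2 - 7*a + 10)/(a^2 + a - 2)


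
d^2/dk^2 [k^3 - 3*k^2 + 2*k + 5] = 6*k - 6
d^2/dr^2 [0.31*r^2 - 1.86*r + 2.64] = 0.620000000000000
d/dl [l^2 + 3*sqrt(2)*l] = 2*l + 3*sqrt(2)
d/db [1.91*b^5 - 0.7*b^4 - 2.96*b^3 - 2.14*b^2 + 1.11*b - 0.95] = 9.55*b^4 - 2.8*b^3 - 8.88*b^2 - 4.28*b + 1.11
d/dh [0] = 0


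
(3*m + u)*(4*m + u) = 12*m^2 + 7*m*u + u^2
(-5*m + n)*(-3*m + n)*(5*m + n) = 75*m^3 - 25*m^2*n - 3*m*n^2 + n^3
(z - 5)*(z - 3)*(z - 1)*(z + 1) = z^4 - 8*z^3 + 14*z^2 + 8*z - 15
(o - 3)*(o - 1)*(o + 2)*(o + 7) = o^4 + 5*o^3 - 19*o^2 - 29*o + 42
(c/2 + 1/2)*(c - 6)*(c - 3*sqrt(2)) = c^3/2 - 5*c^2/2 - 3*sqrt(2)*c^2/2 - 3*c + 15*sqrt(2)*c/2 + 9*sqrt(2)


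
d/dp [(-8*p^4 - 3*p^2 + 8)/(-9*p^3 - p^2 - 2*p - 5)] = (2*p*(16*p^2 + 3)*(9*p^3 + p^2 + 2*p + 5) - (27*p^2 + 2*p + 2)*(8*p^4 + 3*p^2 - 8))/(9*p^3 + p^2 + 2*p + 5)^2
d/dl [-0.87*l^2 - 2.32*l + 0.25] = -1.74*l - 2.32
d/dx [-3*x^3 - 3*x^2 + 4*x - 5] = -9*x^2 - 6*x + 4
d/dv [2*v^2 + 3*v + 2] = 4*v + 3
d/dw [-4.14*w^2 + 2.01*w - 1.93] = 2.01 - 8.28*w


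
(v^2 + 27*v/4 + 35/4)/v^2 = 1 + 27/(4*v) + 35/(4*v^2)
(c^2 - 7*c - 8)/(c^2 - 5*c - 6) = (c - 8)/(c - 6)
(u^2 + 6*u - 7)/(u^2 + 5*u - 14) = (u - 1)/(u - 2)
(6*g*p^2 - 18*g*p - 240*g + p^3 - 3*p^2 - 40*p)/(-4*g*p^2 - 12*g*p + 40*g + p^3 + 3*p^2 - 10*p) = (6*g*p - 48*g + p^2 - 8*p)/(-4*g*p + 8*g + p^2 - 2*p)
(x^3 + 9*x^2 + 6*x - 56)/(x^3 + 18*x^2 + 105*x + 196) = (x - 2)/(x + 7)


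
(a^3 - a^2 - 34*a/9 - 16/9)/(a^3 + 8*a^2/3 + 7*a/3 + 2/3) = (a - 8/3)/(a + 1)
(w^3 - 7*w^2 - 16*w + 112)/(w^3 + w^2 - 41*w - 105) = (w^2 - 16)/(w^2 + 8*w + 15)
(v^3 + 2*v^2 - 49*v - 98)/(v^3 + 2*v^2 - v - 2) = (v^2 - 49)/(v^2 - 1)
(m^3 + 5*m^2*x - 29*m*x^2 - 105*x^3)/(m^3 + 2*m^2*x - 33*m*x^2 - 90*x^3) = (-m^2 - 2*m*x + 35*x^2)/(-m^2 + m*x + 30*x^2)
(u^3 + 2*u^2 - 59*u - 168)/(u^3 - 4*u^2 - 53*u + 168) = (u + 3)/(u - 3)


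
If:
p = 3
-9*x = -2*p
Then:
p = 3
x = 2/3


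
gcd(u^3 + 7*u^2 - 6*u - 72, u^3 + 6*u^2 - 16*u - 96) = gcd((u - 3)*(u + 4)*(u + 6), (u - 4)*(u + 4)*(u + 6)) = u^2 + 10*u + 24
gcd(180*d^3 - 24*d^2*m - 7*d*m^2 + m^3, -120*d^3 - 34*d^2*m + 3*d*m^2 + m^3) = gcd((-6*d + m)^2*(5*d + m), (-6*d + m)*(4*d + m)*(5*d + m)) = 30*d^2 + d*m - m^2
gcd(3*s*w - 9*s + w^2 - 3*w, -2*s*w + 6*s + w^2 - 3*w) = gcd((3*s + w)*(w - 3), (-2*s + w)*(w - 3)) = w - 3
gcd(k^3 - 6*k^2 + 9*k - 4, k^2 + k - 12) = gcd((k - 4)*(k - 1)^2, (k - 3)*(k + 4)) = 1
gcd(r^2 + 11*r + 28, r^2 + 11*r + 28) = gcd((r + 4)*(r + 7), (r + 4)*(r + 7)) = r^2 + 11*r + 28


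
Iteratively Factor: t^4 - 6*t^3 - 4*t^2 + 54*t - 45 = (t - 1)*(t^3 - 5*t^2 - 9*t + 45) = (t - 1)*(t + 3)*(t^2 - 8*t + 15) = (t - 5)*(t - 1)*(t + 3)*(t - 3)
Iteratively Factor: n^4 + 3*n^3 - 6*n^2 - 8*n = (n + 1)*(n^3 + 2*n^2 - 8*n) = n*(n + 1)*(n^2 + 2*n - 8) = n*(n + 1)*(n + 4)*(n - 2)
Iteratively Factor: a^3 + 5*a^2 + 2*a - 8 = (a + 2)*(a^2 + 3*a - 4) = (a - 1)*(a + 2)*(a + 4)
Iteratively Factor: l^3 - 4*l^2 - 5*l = (l)*(l^2 - 4*l - 5) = l*(l - 5)*(l + 1)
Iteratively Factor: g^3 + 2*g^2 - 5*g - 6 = (g + 1)*(g^2 + g - 6) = (g + 1)*(g + 3)*(g - 2)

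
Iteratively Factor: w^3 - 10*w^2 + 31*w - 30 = (w - 5)*(w^2 - 5*w + 6) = (w - 5)*(w - 3)*(w - 2)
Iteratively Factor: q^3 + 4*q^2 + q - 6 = (q - 1)*(q^2 + 5*q + 6) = (q - 1)*(q + 2)*(q + 3)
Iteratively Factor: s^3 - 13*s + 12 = (s - 3)*(s^2 + 3*s - 4) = (s - 3)*(s + 4)*(s - 1)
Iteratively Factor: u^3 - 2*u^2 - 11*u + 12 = (u - 4)*(u^2 + 2*u - 3) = (u - 4)*(u - 1)*(u + 3)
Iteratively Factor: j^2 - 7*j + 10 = (j - 5)*(j - 2)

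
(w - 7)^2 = w^2 - 14*w + 49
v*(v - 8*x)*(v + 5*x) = v^3 - 3*v^2*x - 40*v*x^2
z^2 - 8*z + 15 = (z - 5)*(z - 3)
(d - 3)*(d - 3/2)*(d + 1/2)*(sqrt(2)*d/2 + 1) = sqrt(2)*d^4/2 - 2*sqrt(2)*d^3 + d^3 - 4*d^2 + 9*sqrt(2)*d^2/8 + 9*sqrt(2)*d/8 + 9*d/4 + 9/4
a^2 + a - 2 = (a - 1)*(a + 2)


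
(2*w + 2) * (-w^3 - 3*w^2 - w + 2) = -2*w^4 - 8*w^3 - 8*w^2 + 2*w + 4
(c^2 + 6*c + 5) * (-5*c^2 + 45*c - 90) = -5*c^4 + 15*c^3 + 155*c^2 - 315*c - 450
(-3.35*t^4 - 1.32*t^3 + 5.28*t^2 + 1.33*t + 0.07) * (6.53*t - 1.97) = -21.8755*t^5 - 2.0201*t^4 + 37.0788*t^3 - 1.7167*t^2 - 2.163*t - 0.1379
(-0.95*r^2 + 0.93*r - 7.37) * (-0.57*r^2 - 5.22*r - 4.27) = 0.5415*r^4 + 4.4289*r^3 + 3.4028*r^2 + 34.5003*r + 31.4699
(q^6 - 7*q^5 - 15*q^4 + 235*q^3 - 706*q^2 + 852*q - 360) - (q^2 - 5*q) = q^6 - 7*q^5 - 15*q^4 + 235*q^3 - 707*q^2 + 857*q - 360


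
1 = 1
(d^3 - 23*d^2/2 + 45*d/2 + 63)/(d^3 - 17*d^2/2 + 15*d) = (2*d^2 - 11*d - 21)/(d*(2*d - 5))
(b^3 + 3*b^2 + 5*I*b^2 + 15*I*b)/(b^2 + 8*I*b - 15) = b*(b + 3)/(b + 3*I)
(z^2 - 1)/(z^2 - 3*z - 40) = (1 - z^2)/(-z^2 + 3*z + 40)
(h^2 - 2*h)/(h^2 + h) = (h - 2)/(h + 1)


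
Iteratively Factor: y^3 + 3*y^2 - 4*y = (y + 4)*(y^2 - y) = (y - 1)*(y + 4)*(y)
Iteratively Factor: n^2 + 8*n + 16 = (n + 4)*(n + 4)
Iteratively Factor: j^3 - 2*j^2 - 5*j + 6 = (j - 1)*(j^2 - j - 6) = (j - 3)*(j - 1)*(j + 2)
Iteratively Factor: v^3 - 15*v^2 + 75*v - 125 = (v - 5)*(v^2 - 10*v + 25) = (v - 5)^2*(v - 5)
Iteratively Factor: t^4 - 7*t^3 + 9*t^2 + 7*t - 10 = (t - 2)*(t^3 - 5*t^2 - t + 5) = (t - 2)*(t + 1)*(t^2 - 6*t + 5) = (t - 2)*(t - 1)*(t + 1)*(t - 5)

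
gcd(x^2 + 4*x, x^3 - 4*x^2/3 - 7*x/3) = x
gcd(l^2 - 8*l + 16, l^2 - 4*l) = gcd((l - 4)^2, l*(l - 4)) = l - 4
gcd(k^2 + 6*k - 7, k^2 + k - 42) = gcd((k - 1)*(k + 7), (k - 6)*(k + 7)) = k + 7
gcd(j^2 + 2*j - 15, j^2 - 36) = 1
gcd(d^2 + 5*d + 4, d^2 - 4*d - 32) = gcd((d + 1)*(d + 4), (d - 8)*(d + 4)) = d + 4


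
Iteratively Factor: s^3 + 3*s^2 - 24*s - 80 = (s - 5)*(s^2 + 8*s + 16) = (s - 5)*(s + 4)*(s + 4)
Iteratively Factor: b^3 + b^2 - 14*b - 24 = (b + 2)*(b^2 - b - 12) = (b + 2)*(b + 3)*(b - 4)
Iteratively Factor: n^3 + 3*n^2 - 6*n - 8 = (n + 4)*(n^2 - n - 2) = (n + 1)*(n + 4)*(n - 2)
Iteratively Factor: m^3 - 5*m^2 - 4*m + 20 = (m + 2)*(m^2 - 7*m + 10) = (m - 2)*(m + 2)*(m - 5)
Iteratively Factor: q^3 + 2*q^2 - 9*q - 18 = (q + 2)*(q^2 - 9) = (q - 3)*(q + 2)*(q + 3)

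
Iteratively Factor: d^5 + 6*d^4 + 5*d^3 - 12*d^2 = (d)*(d^4 + 6*d^3 + 5*d^2 - 12*d) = d*(d + 4)*(d^3 + 2*d^2 - 3*d) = d*(d + 3)*(d + 4)*(d^2 - d) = d^2*(d + 3)*(d + 4)*(d - 1)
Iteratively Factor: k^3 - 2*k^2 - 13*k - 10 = (k + 1)*(k^2 - 3*k - 10) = (k - 5)*(k + 1)*(k + 2)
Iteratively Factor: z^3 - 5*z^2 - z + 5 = (z - 1)*(z^2 - 4*z - 5) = (z - 5)*(z - 1)*(z + 1)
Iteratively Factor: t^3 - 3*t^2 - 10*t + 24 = (t - 2)*(t^2 - t - 12) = (t - 4)*(t - 2)*(t + 3)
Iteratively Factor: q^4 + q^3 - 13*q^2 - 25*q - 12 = (q + 3)*(q^3 - 2*q^2 - 7*q - 4) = (q + 1)*(q + 3)*(q^2 - 3*q - 4) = (q + 1)^2*(q + 3)*(q - 4)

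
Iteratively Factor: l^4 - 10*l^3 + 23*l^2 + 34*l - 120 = (l - 3)*(l^3 - 7*l^2 + 2*l + 40) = (l - 5)*(l - 3)*(l^2 - 2*l - 8) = (l - 5)*(l - 3)*(l + 2)*(l - 4)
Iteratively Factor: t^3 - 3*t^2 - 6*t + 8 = (t - 4)*(t^2 + t - 2) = (t - 4)*(t - 1)*(t + 2)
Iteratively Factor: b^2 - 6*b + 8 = (b - 2)*(b - 4)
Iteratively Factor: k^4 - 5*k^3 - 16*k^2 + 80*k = (k + 4)*(k^3 - 9*k^2 + 20*k) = (k - 5)*(k + 4)*(k^2 - 4*k) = k*(k - 5)*(k + 4)*(k - 4)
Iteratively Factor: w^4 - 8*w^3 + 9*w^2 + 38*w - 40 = (w + 2)*(w^3 - 10*w^2 + 29*w - 20) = (w - 1)*(w + 2)*(w^2 - 9*w + 20) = (w - 4)*(w - 1)*(w + 2)*(w - 5)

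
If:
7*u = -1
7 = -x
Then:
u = -1/7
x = -7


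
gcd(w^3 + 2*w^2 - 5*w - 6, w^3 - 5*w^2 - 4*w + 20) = w - 2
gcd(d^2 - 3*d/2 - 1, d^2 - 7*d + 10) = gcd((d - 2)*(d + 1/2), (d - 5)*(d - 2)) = d - 2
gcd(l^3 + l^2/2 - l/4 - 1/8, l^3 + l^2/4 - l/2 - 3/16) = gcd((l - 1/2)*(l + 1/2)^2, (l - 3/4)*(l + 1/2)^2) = l^2 + l + 1/4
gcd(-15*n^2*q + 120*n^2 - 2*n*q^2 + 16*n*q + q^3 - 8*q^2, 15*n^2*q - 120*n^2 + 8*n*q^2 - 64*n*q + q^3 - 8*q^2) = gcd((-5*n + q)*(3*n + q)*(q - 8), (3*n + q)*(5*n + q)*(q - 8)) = 3*n*q - 24*n + q^2 - 8*q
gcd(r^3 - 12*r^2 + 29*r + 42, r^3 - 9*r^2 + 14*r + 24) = r^2 - 5*r - 6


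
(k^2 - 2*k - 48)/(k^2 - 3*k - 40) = (k + 6)/(k + 5)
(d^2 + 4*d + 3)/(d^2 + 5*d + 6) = (d + 1)/(d + 2)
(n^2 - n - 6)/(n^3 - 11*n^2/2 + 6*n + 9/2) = 2*(n + 2)/(2*n^2 - 5*n - 3)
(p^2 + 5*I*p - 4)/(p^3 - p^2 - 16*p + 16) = (p^2 + 5*I*p - 4)/(p^3 - p^2 - 16*p + 16)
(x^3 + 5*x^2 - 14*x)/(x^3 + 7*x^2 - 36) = x*(x + 7)/(x^2 + 9*x + 18)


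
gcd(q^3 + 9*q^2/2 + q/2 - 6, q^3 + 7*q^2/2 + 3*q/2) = 1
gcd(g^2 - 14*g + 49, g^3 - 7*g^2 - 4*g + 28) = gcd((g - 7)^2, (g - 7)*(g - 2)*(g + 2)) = g - 7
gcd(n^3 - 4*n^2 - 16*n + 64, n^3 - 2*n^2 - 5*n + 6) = 1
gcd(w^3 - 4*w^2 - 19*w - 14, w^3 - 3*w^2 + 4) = w + 1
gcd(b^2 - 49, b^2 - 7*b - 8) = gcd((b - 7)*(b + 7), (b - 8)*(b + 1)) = 1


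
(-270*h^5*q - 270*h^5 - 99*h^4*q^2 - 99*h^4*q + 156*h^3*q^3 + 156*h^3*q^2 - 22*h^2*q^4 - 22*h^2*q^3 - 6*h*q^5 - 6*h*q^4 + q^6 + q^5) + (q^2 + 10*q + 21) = -270*h^5*q - 270*h^5 - 99*h^4*q^2 - 99*h^4*q + 156*h^3*q^3 + 156*h^3*q^2 - 22*h^2*q^4 - 22*h^2*q^3 - 6*h*q^5 - 6*h*q^4 + q^6 + q^5 + q^2 + 10*q + 21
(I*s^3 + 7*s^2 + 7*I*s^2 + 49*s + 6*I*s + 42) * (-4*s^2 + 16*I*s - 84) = -4*I*s^5 - 44*s^4 - 28*I*s^4 - 308*s^3 + 4*I*s^3 - 852*s^2 + 196*I*s^2 - 4116*s + 168*I*s - 3528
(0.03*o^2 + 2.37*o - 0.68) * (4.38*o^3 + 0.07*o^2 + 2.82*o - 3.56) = 0.1314*o^5 + 10.3827*o^4 - 2.7279*o^3 + 6.529*o^2 - 10.3548*o + 2.4208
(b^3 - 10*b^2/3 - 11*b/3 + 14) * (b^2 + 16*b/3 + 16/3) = b^5 + 2*b^4 - 145*b^3/9 - 70*b^2/3 + 496*b/9 + 224/3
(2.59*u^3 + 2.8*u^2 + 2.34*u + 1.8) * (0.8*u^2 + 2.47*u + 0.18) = 2.072*u^5 + 8.6373*u^4 + 9.2542*u^3 + 7.7238*u^2 + 4.8672*u + 0.324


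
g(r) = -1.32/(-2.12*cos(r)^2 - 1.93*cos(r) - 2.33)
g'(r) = -1.32*(-4.24*sin(r)*cos(r) - 1.93*sin(r))/(-2.12*cos(r)^2 - 1.93*cos(r) - 2.33)^2 = (5.5968*cos(r) + 2.5476)*sin(r)/(2.12*cos(r)^2 + 1.93*cos(r) + 2.33)^2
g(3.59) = 0.57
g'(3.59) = 0.20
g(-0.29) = 0.22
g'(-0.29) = -0.06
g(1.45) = 0.51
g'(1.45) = 0.48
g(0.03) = 0.21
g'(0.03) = 0.01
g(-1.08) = 0.36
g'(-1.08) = -0.33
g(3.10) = 0.52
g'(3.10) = -0.02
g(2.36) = 0.65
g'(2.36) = -0.24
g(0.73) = 0.27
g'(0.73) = 0.18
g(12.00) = 0.24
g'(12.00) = -0.13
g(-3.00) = 0.53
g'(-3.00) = 0.07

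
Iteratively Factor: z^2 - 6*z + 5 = (z - 5)*(z - 1)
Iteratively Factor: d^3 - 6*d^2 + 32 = (d + 2)*(d^2 - 8*d + 16) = (d - 4)*(d + 2)*(d - 4)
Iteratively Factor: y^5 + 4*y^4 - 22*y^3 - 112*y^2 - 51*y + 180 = (y - 5)*(y^4 + 9*y^3 + 23*y^2 + 3*y - 36) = (y - 5)*(y + 3)*(y^3 + 6*y^2 + 5*y - 12) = (y - 5)*(y + 3)^2*(y^2 + 3*y - 4) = (y - 5)*(y - 1)*(y + 3)^2*(y + 4)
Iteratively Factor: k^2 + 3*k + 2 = (k + 1)*(k + 2)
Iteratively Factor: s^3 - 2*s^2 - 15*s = (s + 3)*(s^2 - 5*s) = s*(s + 3)*(s - 5)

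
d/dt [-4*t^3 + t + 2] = 1 - 12*t^2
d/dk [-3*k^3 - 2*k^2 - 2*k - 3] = -9*k^2 - 4*k - 2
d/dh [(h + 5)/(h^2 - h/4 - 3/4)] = 4*(4*h^2 - h - (h + 5)*(8*h - 1) - 3)/(-4*h^2 + h + 3)^2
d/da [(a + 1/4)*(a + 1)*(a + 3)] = 3*a^2 + 17*a/2 + 4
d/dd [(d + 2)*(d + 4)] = 2*d + 6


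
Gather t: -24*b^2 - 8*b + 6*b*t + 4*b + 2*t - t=-24*b^2 - 4*b + t*(6*b + 1)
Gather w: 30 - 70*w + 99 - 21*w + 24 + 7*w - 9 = 144 - 84*w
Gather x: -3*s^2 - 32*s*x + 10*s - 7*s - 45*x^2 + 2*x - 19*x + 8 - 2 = -3*s^2 + 3*s - 45*x^2 + x*(-32*s - 17) + 6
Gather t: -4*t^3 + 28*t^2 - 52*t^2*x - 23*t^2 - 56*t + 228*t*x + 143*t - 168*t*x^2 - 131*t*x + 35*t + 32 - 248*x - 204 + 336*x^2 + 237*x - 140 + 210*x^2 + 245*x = -4*t^3 + t^2*(5 - 52*x) + t*(-168*x^2 + 97*x + 122) + 546*x^2 + 234*x - 312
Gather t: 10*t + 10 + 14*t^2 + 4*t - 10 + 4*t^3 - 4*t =4*t^3 + 14*t^2 + 10*t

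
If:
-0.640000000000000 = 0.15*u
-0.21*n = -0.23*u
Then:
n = -4.67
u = -4.27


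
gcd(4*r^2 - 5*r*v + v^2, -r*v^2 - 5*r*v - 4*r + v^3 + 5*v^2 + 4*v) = r - v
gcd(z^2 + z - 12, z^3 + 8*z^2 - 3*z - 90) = z - 3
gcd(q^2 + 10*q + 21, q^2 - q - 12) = q + 3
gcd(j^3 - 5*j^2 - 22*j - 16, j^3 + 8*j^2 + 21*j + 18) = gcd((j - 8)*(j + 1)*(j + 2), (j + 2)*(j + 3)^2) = j + 2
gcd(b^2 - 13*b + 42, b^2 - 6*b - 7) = b - 7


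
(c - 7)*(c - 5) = c^2 - 12*c + 35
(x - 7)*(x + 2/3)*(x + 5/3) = x^3 - 14*x^2/3 - 137*x/9 - 70/9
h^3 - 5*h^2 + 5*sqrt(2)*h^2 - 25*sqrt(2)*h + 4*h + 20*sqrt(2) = (h - 4)*(h - 1)*(h + 5*sqrt(2))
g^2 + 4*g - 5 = (g - 1)*(g + 5)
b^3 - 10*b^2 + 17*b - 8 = (b - 8)*(b - 1)^2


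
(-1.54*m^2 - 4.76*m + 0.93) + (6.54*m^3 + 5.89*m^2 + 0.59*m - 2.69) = 6.54*m^3 + 4.35*m^2 - 4.17*m - 1.76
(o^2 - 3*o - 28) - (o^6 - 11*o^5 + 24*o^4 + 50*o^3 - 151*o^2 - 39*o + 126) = -o^6 + 11*o^5 - 24*o^4 - 50*o^3 + 152*o^2 + 36*o - 154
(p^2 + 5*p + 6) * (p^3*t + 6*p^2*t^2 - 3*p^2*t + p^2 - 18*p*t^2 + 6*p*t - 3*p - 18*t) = p^5*t + 6*p^4*t^2 + 2*p^4*t + p^4 + 12*p^3*t^2 - 3*p^3*t + 2*p^3 - 54*p^2*t^2 - 6*p^2*t - 9*p^2 - 108*p*t^2 - 54*p*t - 18*p - 108*t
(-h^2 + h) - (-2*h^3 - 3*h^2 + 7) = 2*h^3 + 2*h^2 + h - 7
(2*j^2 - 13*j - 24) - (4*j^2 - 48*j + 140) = -2*j^2 + 35*j - 164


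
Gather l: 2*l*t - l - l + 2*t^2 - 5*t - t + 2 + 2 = l*(2*t - 2) + 2*t^2 - 6*t + 4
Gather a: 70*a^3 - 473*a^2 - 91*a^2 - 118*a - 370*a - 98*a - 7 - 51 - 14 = 70*a^3 - 564*a^2 - 586*a - 72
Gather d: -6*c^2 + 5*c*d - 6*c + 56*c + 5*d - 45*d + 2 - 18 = -6*c^2 + 50*c + d*(5*c - 40) - 16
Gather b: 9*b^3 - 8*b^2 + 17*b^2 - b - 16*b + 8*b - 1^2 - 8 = 9*b^3 + 9*b^2 - 9*b - 9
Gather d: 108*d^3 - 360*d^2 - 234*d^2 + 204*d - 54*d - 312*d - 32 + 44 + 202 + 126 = 108*d^3 - 594*d^2 - 162*d + 340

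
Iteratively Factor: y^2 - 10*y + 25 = (y - 5)*(y - 5)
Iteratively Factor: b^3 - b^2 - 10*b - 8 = (b + 1)*(b^2 - 2*b - 8) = (b + 1)*(b + 2)*(b - 4)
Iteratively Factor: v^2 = (v)*(v)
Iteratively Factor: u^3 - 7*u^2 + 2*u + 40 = (u - 5)*(u^2 - 2*u - 8) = (u - 5)*(u - 4)*(u + 2)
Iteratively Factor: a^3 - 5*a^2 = (a)*(a^2 - 5*a) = a*(a - 5)*(a)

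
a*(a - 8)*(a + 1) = a^3 - 7*a^2 - 8*a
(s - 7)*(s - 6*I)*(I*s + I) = I*s^3 + 6*s^2 - 6*I*s^2 - 36*s - 7*I*s - 42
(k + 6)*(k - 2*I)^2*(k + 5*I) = k^4 + 6*k^3 + I*k^3 + 16*k^2 + 6*I*k^2 + 96*k - 20*I*k - 120*I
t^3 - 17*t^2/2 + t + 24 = (t - 8)*(t - 2)*(t + 3/2)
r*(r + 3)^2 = r^3 + 6*r^2 + 9*r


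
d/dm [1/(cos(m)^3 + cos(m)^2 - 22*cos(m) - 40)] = (3*cos(m)^2 + 2*cos(m) - 22)*sin(m)/(cos(m)^3 + cos(m)^2 - 22*cos(m) - 40)^2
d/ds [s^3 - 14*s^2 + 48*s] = 3*s^2 - 28*s + 48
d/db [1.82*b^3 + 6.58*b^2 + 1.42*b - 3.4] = 5.46*b^2 + 13.16*b + 1.42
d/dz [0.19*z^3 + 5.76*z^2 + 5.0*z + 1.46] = 0.57*z^2 + 11.52*z + 5.0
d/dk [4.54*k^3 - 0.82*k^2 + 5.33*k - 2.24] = 13.62*k^2 - 1.64*k + 5.33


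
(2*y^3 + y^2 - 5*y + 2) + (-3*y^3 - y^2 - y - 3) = -y^3 - 6*y - 1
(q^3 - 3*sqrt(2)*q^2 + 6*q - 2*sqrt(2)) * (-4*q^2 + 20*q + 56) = -4*q^5 + 12*sqrt(2)*q^4 + 20*q^4 - 60*sqrt(2)*q^3 + 32*q^3 - 160*sqrt(2)*q^2 + 120*q^2 - 40*sqrt(2)*q + 336*q - 112*sqrt(2)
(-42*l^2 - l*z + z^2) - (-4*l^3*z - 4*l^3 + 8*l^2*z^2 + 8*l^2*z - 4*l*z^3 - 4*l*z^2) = 4*l^3*z + 4*l^3 - 8*l^2*z^2 - 8*l^2*z - 42*l^2 + 4*l*z^3 + 4*l*z^2 - l*z + z^2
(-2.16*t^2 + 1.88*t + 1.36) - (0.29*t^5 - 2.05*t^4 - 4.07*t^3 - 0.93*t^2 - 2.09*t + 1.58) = -0.29*t^5 + 2.05*t^4 + 4.07*t^3 - 1.23*t^2 + 3.97*t - 0.22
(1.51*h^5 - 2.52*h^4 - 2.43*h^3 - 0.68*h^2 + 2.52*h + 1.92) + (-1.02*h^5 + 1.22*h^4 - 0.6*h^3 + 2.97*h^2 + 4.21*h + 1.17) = 0.49*h^5 - 1.3*h^4 - 3.03*h^3 + 2.29*h^2 + 6.73*h + 3.09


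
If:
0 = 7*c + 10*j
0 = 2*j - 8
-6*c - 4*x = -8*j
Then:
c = -40/7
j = 4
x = 116/7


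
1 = 1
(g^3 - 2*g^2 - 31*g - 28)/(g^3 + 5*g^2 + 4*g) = (g - 7)/g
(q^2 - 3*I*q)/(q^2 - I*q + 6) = q/(q + 2*I)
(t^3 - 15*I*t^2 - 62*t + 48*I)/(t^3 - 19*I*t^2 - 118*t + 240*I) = (t - I)/(t - 5*I)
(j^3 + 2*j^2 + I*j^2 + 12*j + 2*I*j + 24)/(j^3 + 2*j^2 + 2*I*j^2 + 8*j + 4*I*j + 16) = (j - 3*I)/(j - 2*I)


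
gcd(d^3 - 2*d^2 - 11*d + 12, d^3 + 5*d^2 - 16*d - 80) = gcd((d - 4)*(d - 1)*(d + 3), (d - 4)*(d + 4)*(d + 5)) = d - 4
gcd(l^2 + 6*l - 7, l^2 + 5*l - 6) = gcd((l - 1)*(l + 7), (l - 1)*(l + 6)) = l - 1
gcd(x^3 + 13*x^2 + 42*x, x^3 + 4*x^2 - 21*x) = x^2 + 7*x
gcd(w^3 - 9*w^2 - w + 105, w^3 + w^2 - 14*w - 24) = w + 3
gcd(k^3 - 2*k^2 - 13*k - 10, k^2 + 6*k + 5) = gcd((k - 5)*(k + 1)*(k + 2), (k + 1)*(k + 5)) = k + 1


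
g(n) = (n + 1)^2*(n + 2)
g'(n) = (n + 1)^2 + (n + 2)*(2*n + 2)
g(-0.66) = 0.15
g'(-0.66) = 1.03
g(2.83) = 70.85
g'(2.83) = 51.67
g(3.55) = 114.90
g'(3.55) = 71.21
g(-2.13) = -0.17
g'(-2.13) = 1.57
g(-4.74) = -38.33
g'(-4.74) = 34.48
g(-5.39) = -65.33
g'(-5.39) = 49.04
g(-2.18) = -0.25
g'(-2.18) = 1.82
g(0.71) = 7.92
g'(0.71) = 12.19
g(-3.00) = -4.00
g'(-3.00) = 8.00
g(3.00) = 80.00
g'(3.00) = 56.00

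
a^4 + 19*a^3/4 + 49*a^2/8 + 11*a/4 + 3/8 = (a + 1/4)*(a + 1/2)*(a + 1)*(a + 3)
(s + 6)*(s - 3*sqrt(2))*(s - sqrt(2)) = s^3 - 4*sqrt(2)*s^2 + 6*s^2 - 24*sqrt(2)*s + 6*s + 36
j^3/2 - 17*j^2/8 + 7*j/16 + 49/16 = (j/2 + 1/2)*(j - 7/2)*(j - 7/4)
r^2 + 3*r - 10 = (r - 2)*(r + 5)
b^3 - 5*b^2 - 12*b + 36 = (b - 6)*(b - 2)*(b + 3)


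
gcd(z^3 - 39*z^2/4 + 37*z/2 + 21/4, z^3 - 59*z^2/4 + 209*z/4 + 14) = z^2 - 27*z/4 - 7/4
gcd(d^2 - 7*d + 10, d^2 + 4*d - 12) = d - 2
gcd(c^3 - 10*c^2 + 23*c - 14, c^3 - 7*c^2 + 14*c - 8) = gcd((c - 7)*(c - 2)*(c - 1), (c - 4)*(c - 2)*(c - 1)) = c^2 - 3*c + 2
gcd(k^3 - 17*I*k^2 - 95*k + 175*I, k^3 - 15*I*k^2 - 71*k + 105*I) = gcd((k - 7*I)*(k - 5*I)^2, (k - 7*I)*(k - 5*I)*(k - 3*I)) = k^2 - 12*I*k - 35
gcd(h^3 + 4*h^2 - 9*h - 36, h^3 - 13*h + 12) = h^2 + h - 12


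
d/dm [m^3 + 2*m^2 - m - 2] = 3*m^2 + 4*m - 1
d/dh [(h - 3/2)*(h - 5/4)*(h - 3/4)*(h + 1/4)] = 4*h^3 - 39*h^2/4 + 49*h/8 - 27/64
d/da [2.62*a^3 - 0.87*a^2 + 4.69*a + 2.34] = 7.86*a^2 - 1.74*a + 4.69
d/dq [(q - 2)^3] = 3*(q - 2)^2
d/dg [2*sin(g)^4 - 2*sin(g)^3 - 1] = 2*(4*sin(g) - 3)*sin(g)^2*cos(g)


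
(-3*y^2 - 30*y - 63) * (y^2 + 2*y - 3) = -3*y^4 - 36*y^3 - 114*y^2 - 36*y + 189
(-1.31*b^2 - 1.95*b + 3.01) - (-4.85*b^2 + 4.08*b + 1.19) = 3.54*b^2 - 6.03*b + 1.82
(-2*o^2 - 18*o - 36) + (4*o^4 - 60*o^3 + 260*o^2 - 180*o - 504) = 4*o^4 - 60*o^3 + 258*o^2 - 198*o - 540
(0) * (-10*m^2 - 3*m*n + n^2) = 0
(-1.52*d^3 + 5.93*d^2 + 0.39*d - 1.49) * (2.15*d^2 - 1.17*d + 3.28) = -3.268*d^5 + 14.5279*d^4 - 11.0852*d^3 + 15.7906*d^2 + 3.0225*d - 4.8872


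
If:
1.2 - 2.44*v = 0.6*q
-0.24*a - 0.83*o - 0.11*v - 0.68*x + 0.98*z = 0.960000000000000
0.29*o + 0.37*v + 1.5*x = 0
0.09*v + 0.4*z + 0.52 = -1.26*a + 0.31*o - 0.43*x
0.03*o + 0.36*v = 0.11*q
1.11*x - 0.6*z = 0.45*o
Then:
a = -0.70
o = -0.51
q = 0.82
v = 0.29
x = 0.03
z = 0.43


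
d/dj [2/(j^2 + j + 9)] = 2*(-2*j - 1)/(j^2 + j + 9)^2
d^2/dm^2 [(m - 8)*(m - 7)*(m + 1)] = 6*m - 28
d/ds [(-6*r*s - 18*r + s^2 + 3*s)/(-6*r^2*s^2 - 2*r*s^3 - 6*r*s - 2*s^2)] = (s*(6*r - 2*s - 3)*(3*r^2*s + r*s^2 + 3*r + s) - (6*r*s + 18*r - s^2 - 3*s)*(6*r^2*s + 3*r*s^2 + 3*r + 2*s))/(2*s^2*(3*r^2*s + r*s^2 + 3*r + s)^2)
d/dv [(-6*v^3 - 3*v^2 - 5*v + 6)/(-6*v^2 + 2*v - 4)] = (9*v^4 - 6*v^3 + 9*v^2 + 24*v + 2)/(9*v^4 - 6*v^3 + 13*v^2 - 4*v + 4)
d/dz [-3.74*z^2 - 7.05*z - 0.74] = -7.48*z - 7.05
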